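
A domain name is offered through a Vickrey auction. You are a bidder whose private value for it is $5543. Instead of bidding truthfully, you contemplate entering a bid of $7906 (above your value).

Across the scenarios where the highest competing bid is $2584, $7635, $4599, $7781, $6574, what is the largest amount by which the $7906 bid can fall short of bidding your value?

$2584: same outcome either way → loss $0.
$7635: truthful gives $0, deviation gives −$2092 → loss $2092.
$4599: same outcome either way → loss $0.
$7781: truthful gives $0, deviation gives −$2238 → loss $2238.
$6574: truthful gives $0, deviation gives −$1031 → loss $1031.
Maximum loss: $2238.

$2238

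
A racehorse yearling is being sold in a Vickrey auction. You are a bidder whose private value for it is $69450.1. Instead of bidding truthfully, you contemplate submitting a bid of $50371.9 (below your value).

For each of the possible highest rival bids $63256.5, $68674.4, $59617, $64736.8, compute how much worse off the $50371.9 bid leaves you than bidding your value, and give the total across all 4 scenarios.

The deviation costs you only when the competing bid falls strictly between $50371.9 and $69450.1; elsewhere both bids give the same outcome.
$63256.5: truthful payoff $6193.6, deviation payoff $0 → loss $6193.6.
$68674.4: truthful payoff $775.7, deviation payoff $0 → loss $775.7.
$59617: truthful payoff $9833.1, deviation payoff $0 → loss $9833.1.
$64736.8: truthful payoff $4713.3, deviation payoff $0 → loss $4713.3.
Total loss = $6193.6 + $775.7 + $9833.1 + $4713.3 = $21515.7.

$21515.7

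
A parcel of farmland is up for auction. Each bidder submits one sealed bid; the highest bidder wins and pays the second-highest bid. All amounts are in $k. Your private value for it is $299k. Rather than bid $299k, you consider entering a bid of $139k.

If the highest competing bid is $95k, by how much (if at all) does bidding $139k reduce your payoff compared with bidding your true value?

$0k

Bidding your value $299k: you win (since $299k > $95k) and pay $95k. Payoff $204k.
Bidding $139k: you win and pay $95k. Payoff $299k − $95k = $204k.
Difference = $204k − $204k = $0k; both bids lead to the same outcome because the competing bid is below both your value and your alternative bid.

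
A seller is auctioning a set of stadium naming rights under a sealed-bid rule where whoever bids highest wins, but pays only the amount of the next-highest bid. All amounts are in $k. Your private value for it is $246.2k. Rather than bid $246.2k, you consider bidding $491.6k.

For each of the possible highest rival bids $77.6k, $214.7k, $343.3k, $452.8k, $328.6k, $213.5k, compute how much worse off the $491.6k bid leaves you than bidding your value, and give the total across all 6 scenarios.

$386.1k

The deviation costs you only when the competing bid falls strictly between $246.2k and $491.6k; elsewhere both bids give the same outcome.
$77.6k: outcomes coincide → loss $0k.
$214.7k: outcomes coincide → loss $0k.
$343.3k: truthful payoff $0k, deviation payoff −$97.1k → loss $97.1k.
$452.8k: truthful payoff $0k, deviation payoff −$206.6k → loss $206.6k.
$328.6k: truthful payoff $0k, deviation payoff −$82.4k → loss $82.4k.
$213.5k: outcomes coincide → loss $0k.
Total loss = $97.1k + $206.6k + $82.4k = $386.1k.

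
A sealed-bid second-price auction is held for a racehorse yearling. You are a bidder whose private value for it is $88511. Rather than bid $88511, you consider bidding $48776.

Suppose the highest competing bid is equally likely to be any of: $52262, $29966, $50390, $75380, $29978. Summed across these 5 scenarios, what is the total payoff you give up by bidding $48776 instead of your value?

$87501

The deviation costs you only when the competing bid falls strictly between $48776 and $88511; elsewhere both bids give the same outcome.
$52262: truthful payoff $36249, deviation payoff $0 → loss $36249.
$29966: outcomes coincide → loss $0.
$50390: truthful payoff $38121, deviation payoff $0 → loss $38121.
$75380: truthful payoff $13131, deviation payoff $0 → loss $13131.
$29978: outcomes coincide → loss $0.
Total loss = $36249 + $38121 + $13131 = $87501.
Because the price is fixed by the runner-up's bid, deviating from your value can only change a good outcome into a bad one — never the reverse.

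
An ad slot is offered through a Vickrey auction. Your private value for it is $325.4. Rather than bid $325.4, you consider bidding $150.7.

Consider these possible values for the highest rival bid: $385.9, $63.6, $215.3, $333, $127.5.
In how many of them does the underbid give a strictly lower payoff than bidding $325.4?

1

The deviation hurts exactly when the highest competing bid lies strictly between $150.7 and $325.4 — underbidding then forfeits a profitable win.
$385.9: above both → same outcome either way.
$63.6: below both → same outcome either way.
$215.3: inside the interval → strictly worse (loss $110.1).
$333: above both → same outcome either way.
$127.5: below both → same outcome either way.
Count: 1.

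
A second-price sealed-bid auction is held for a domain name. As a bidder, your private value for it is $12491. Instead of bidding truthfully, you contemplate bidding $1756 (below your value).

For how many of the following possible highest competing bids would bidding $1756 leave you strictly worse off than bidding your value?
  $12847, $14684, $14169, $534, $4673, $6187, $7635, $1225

3

The deviation hurts exactly when the highest competing bid lies strictly between $1756 and $12491 — underbidding then forfeits a profitable win.
$12847: above both → same outcome either way.
$14684: above both → same outcome either way.
$14169: above both → same outcome either way.
$534: below both → same outcome either way.
$4673: inside the interval → strictly worse (loss $7818).
$6187: inside the interval → strictly worse (loss $6304).
$7635: inside the interval → strictly worse (loss $4856).
$1225: below both → same outcome either way.
Count: 3.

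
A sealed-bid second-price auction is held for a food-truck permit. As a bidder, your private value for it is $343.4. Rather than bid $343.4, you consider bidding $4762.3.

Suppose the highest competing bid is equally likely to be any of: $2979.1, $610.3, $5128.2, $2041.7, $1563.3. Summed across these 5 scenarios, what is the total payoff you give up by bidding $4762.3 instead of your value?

$5820.8

The deviation costs you only when the competing bid falls strictly between $343.4 and $4762.3; elsewhere both bids give the same outcome.
$2979.1: truthful payoff $0, deviation payoff −$2635.7 → loss $2635.7.
$610.3: truthful payoff $0, deviation payoff −$266.9 → loss $266.9.
$5128.2: outcomes coincide → loss $0.
$2041.7: truthful payoff $0, deviation payoff −$1698.3 → loss $1698.3.
$1563.3: truthful payoff $0, deviation payoff −$1219.9 → loss $1219.9.
Total loss = $2635.7 + $266.9 + $1698.3 + $1219.9 = $5820.8.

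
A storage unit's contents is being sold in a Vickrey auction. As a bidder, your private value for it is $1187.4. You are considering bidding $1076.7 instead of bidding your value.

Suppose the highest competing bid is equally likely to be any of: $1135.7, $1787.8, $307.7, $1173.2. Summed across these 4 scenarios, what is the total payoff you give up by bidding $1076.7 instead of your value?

$65.9

The deviation costs you only when the competing bid falls strictly between $1076.7 and $1187.4; elsewhere both bids give the same outcome.
$1135.7: truthful payoff $51.7, deviation payoff $0 → loss $51.7.
$1787.8: outcomes coincide → loss $0.
$307.7: outcomes coincide → loss $0.
$1173.2: truthful payoff $14.2, deviation payoff $0 → loss $14.2.
Total loss = $51.7 + $14.2 = $65.9.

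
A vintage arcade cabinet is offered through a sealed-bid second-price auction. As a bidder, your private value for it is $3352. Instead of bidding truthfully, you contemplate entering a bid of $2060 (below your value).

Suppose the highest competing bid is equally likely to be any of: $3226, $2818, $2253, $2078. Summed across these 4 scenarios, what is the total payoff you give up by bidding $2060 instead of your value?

The deviation costs you only when the competing bid falls strictly between $2060 and $3352; elsewhere both bids give the same outcome.
$3226: truthful payoff $126, deviation payoff $0 → loss $126.
$2818: truthful payoff $534, deviation payoff $0 → loss $534.
$2253: truthful payoff $1099, deviation payoff $0 → loss $1099.
$2078: truthful payoff $1274, deviation payoff $0 → loss $1274.
Total loss = $126 + $534 + $1099 + $1274 = $3033.
Truthful bidding weakly dominates here: raising your bid can only win items priced above your value, and lowering it can only forfeit items priced below.

$3033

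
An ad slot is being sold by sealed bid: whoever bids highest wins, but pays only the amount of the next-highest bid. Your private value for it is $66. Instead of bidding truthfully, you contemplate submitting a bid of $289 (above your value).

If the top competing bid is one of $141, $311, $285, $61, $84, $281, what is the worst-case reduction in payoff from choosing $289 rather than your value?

$141: truthful gives $0, deviation gives −$75 → loss $75.
$311: same outcome either way → loss $0.
$285: truthful gives $0, deviation gives −$219 → loss $219.
$61: same outcome either way → loss $0.
$84: truthful gives $0, deviation gives −$18 → loss $18.
$281: truthful gives $0, deviation gives −$215 → loss $215.
Maximum loss: $219.

$219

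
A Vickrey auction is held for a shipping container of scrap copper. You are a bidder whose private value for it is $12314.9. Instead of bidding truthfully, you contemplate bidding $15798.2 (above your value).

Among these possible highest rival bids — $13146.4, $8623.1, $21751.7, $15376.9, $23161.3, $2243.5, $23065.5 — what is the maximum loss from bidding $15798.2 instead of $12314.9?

$3062

$13146.4: truthful gives $0, deviation gives −$831.5 → loss $831.5.
$8623.1: same outcome either way → loss $0.
$21751.7: same outcome either way → loss $0.
$15376.9: truthful gives $0, deviation gives −$3062 → loss $3062.
$23161.3: same outcome either way → loss $0.
$2243.5: same outcome either way → loss $0.
$23065.5: same outcome either way → loss $0.
Maximum loss: $3062.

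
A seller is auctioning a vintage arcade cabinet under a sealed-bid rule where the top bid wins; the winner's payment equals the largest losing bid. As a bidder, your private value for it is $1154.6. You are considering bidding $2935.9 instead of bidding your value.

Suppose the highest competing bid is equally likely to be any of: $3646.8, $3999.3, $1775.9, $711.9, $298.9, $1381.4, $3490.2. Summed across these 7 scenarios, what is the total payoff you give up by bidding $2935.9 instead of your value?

$848.1

The deviation costs you only when the competing bid falls strictly between $1154.6 and $2935.9; elsewhere both bids give the same outcome.
$3646.8: outcomes coincide → loss $0.
$3999.3: outcomes coincide → loss $0.
$1775.9: truthful payoff $0, deviation payoff −$621.3 → loss $621.3.
$711.9: outcomes coincide → loss $0.
$298.9: outcomes coincide → loss $0.
$1381.4: truthful payoff $0, deviation payoff −$226.8 → loss $226.8.
$3490.2: outcomes coincide → loss $0.
Total loss = $621.3 + $226.8 = $848.1.
In a second-price auction your bid sets only whether you win, not what you pay, so bidding your true value is weakly dominant.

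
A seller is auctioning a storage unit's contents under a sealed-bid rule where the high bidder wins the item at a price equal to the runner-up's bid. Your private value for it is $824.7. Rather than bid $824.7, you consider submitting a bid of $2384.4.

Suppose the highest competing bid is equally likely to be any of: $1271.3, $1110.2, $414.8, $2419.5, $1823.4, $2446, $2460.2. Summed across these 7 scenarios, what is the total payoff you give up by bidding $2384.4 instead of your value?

$1730.8

The deviation costs you only when the competing bid falls strictly between $824.7 and $2384.4; elsewhere both bids give the same outcome.
$1271.3: truthful payoff $0, deviation payoff −$446.6 → loss $446.6.
$1110.2: truthful payoff $0, deviation payoff −$285.5 → loss $285.5.
$414.8: outcomes coincide → loss $0.
$2419.5: outcomes coincide → loss $0.
$1823.4: truthful payoff $0, deviation payoff −$998.7 → loss $998.7.
$2446: outcomes coincide → loss $0.
$2460.2: outcomes coincide → loss $0.
Total loss = $446.6 + $285.5 + $998.7 = $1730.8.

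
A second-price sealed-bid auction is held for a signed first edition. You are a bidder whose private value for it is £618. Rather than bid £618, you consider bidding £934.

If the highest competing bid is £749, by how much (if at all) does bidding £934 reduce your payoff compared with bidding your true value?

£131

Bidding your value £618: you lose (since £618 < £749). Payoff £0.
Bidding £934: you win and pay £749. Payoff £618 − £749 = −£131.
The competing bid £749 lies between your value and your inflated bid, so overbidding wins an item priced above your value.
Loss from deviating = £0 − (−£131) = £131.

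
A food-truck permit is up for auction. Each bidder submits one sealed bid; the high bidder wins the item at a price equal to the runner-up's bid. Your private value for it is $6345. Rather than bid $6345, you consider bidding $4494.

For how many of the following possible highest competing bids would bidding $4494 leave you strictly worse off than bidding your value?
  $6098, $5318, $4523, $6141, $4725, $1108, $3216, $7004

5

The deviation hurts exactly when the highest competing bid lies strictly between $4494 and $6345 — underbidding then forfeits a profitable win.
$6098: inside the interval → strictly worse (loss $247).
$5318: inside the interval → strictly worse (loss $1027).
$4523: inside the interval → strictly worse (loss $1822).
$6141: inside the interval → strictly worse (loss $204).
$4725: inside the interval → strictly worse (loss $1620).
$1108: below both → same outcome either way.
$3216: below both → same outcome either way.
$7004: above both → same outcome either way.
Count: 5.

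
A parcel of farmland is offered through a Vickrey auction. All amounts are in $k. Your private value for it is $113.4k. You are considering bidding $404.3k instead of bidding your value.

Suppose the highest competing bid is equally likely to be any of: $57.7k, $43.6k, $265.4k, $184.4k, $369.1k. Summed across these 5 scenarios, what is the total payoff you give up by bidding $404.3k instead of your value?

The deviation costs you only when the competing bid falls strictly between $113.4k and $404.3k; elsewhere both bids give the same outcome.
$57.7k: outcomes coincide → loss $0k.
$43.6k: outcomes coincide → loss $0k.
$265.4k: truthful payoff $0k, deviation payoff −$152k → loss $152k.
$184.4k: truthful payoff $0k, deviation payoff −$71k → loss $71k.
$369.1k: truthful payoff $0k, deviation payoff −$255.7k → loss $255.7k.
Total loss = $152k + $71k + $255.7k = $478.7k.

$478.7k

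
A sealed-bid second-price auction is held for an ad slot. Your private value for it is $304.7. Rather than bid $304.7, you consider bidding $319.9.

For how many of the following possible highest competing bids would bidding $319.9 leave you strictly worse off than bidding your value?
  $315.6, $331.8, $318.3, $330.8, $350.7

2

The deviation hurts exactly when the highest competing bid lies strictly between $304.7 and $319.9 — overbidding then wins at a price above your value.
$315.6: inside the interval → strictly worse (loss $10.9).
$331.8: above both → same outcome either way.
$318.3: inside the interval → strictly worse (loss $13.6).
$330.8: above both → same outcome either way.
$350.7: above both → same outcome either way.
Count: 2.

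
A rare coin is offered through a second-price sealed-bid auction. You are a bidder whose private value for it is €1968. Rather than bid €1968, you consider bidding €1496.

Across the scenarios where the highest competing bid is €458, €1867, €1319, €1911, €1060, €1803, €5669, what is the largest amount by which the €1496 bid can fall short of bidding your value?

€165

€458: same outcome either way → loss €0.
€1867: truthful gives €101, deviation gives €0 → loss €101.
€1319: same outcome either way → loss €0.
€1911: truthful gives €57, deviation gives €0 → loss €57.
€1060: same outcome either way → loss €0.
€1803: truthful gives €165, deviation gives €0 → loss €165.
€5669: same outcome either way → loss €0.
Maximum loss: €165.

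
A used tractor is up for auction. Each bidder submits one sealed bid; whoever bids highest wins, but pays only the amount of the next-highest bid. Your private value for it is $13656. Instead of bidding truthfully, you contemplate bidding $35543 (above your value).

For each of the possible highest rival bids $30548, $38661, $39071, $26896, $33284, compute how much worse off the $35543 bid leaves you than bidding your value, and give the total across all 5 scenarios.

$49760

The deviation costs you only when the competing bid falls strictly between $13656 and $35543; elsewhere both bids give the same outcome.
$30548: truthful payoff $0, deviation payoff −$16892 → loss $16892.
$38661: outcomes coincide → loss $0.
$39071: outcomes coincide → loss $0.
$26896: truthful payoff $0, deviation payoff −$13240 → loss $13240.
$33284: truthful payoff $0, deviation payoff −$19628 → loss $19628.
Total loss = $16892 + $13240 + $19628 = $49760.
Truthful bidding weakly dominates here: raising your bid can only win items priced above your value, and lowering it can only forfeit items priced below.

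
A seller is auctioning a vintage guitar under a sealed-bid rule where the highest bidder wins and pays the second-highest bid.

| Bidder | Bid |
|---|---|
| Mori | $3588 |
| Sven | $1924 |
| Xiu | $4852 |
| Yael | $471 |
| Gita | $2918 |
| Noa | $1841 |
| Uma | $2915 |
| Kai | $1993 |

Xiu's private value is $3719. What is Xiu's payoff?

$131

Highest bid: Xiu at $4852, so Xiu wins.
Second-highest bid: Mori at $3588 — that is the price the winner pays.
Xiu's payoff = value − price = $3719 − $3588 = $131.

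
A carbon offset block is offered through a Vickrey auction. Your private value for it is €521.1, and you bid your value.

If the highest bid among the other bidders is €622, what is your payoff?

€0

Your bid €521.1 is below the highest competing bid €622, so you lose.
A losing bidder pays nothing and receives nothing: payoff = €0.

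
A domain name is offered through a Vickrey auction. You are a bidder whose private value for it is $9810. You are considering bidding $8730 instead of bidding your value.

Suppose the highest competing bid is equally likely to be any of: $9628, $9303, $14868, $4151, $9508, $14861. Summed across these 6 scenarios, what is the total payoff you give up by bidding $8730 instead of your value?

The deviation costs you only when the competing bid falls strictly between $8730 and $9810; elsewhere both bids give the same outcome.
$9628: truthful payoff $182, deviation payoff $0 → loss $182.
$9303: truthful payoff $507, deviation payoff $0 → loss $507.
$14868: outcomes coincide → loss $0.
$4151: outcomes coincide → loss $0.
$9508: truthful payoff $302, deviation payoff $0 → loss $302.
$14861: outcomes coincide → loss $0.
Total loss = $182 + $507 + $302 = $991.
In a second-price auction your bid sets only whether you win, not what you pay, so bidding your true value is weakly dominant.

$991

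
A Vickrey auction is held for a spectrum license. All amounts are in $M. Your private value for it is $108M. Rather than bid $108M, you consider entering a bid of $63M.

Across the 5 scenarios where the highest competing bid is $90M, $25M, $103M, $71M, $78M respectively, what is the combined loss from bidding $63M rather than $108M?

$90M

The deviation costs you only when the competing bid falls strictly between $63M and $108M; elsewhere both bids give the same outcome.
$90M: truthful payoff $18M, deviation payoff $0M → loss $18M.
$25M: outcomes coincide → loss $0M.
$103M: truthful payoff $5M, deviation payoff $0M → loss $5M.
$71M: truthful payoff $37M, deviation payoff $0M → loss $37M.
$78M: truthful payoff $30M, deviation payoff $0M → loss $30M.
Total loss = $18M + $5M + $37M + $30M = $90M.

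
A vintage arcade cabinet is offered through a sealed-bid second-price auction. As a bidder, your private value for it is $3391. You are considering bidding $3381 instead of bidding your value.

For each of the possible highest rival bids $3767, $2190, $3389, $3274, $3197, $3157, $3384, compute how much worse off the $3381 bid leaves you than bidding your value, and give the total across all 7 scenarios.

The deviation costs you only when the competing bid falls strictly between $3381 and $3391; elsewhere both bids give the same outcome.
$3767: outcomes coincide → loss $0.
$2190: outcomes coincide → loss $0.
$3389: truthful payoff $2, deviation payoff $0 → loss $2.
$3274: outcomes coincide → loss $0.
$3197: outcomes coincide → loss $0.
$3157: outcomes coincide → loss $0.
$3384: truthful payoff $7, deviation payoff $0 → loss $7.
Total loss = $2 + $7 = $9.

$9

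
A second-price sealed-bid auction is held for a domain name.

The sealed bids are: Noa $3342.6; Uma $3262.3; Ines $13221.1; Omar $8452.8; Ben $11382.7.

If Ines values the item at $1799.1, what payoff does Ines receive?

Highest bid: Ines at $13221.1, so Ines wins.
Second-highest bid: Ben at $11382.7 — that is the price the winner pays.
Ines's payoff = value − price = $1799.1 − $11382.7 = −$9583.6.

−$9583.6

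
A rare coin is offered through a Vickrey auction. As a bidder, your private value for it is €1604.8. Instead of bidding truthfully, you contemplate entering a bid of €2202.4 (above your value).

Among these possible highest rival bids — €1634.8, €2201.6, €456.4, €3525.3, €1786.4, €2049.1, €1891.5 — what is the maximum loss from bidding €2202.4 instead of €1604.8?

€596.8

€1634.8: truthful gives €0, deviation gives −€30 → loss €30.
€2201.6: truthful gives €0, deviation gives −€596.8 → loss €596.8.
€456.4: same outcome either way → loss €0.
€3525.3: same outcome either way → loss €0.
€1786.4: truthful gives €0, deviation gives −€181.6 → loss €181.6.
€2049.1: truthful gives €0, deviation gives −€444.3 → loss €444.3.
€1891.5: truthful gives €0, deviation gives −€286.7 → loss €286.7.
Maximum loss: €596.8.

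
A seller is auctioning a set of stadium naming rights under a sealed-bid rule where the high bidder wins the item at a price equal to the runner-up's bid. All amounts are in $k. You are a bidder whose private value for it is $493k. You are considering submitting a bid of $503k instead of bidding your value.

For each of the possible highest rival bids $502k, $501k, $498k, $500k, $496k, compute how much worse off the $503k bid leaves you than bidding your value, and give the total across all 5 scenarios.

The deviation costs you only when the competing bid falls strictly between $493k and $503k; elsewhere both bids give the same outcome.
$502k: truthful payoff $0k, deviation payoff −$9k → loss $9k.
$501k: truthful payoff $0k, deviation payoff −$8k → loss $8k.
$498k: truthful payoff $0k, deviation payoff −$5k → loss $5k.
$500k: truthful payoff $0k, deviation payoff −$7k → loss $7k.
$496k: truthful payoff $0k, deviation payoff −$3k → loss $3k.
Total loss = $9k + $8k + $5k + $7k + $3k = $32k.

$32k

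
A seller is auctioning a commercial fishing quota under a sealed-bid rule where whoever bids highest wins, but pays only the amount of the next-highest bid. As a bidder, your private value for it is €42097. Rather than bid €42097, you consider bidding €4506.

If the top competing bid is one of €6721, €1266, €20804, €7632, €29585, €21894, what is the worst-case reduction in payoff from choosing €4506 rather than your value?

€35376

€6721: truthful gives €35376, deviation gives €0 → loss €35376.
€1266: same outcome either way → loss €0.
€20804: truthful gives €21293, deviation gives €0 → loss €21293.
€7632: truthful gives €34465, deviation gives €0 → loss €34465.
€29585: truthful gives €12512, deviation gives €0 → loss €12512.
€21894: truthful gives €20203, deviation gives €0 → loss €20203.
Maximum loss: €35376.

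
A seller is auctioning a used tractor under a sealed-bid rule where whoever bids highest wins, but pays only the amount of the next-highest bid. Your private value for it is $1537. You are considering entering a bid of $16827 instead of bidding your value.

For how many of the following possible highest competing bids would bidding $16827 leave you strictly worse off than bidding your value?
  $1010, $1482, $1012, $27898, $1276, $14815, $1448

The deviation hurts exactly when the highest competing bid lies strictly between $1537 and $16827 — overbidding then wins at a price above your value.
$1010: below both → same outcome either way.
$1482: below both → same outcome either way.
$1012: below both → same outcome either way.
$27898: above both → same outcome either way.
$1276: below both → same outcome either way.
$14815: inside the interval → strictly worse (loss $13278).
$1448: below both → same outcome either way.
Count: 1.

1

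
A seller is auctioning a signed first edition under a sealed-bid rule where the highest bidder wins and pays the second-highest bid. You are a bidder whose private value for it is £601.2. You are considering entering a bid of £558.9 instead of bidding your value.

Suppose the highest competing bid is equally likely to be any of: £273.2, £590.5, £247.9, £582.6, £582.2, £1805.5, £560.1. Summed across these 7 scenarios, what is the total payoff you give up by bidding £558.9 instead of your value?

£89.4

The deviation costs you only when the competing bid falls strictly between £558.9 and £601.2; elsewhere both bids give the same outcome.
£273.2: outcomes coincide → loss £0.
£590.5: truthful payoff £10.7, deviation payoff £0 → loss £10.7.
£247.9: outcomes coincide → loss £0.
£582.6: truthful payoff £18.6, deviation payoff £0 → loss £18.6.
£582.2: truthful payoff £19, deviation payoff £0 → loss £19.
£1805.5: outcomes coincide → loss £0.
£560.1: truthful payoff £41.1, deviation payoff £0 → loss £41.1.
Total loss = £10.7 + £18.6 + £19 + £41.1 = £89.4.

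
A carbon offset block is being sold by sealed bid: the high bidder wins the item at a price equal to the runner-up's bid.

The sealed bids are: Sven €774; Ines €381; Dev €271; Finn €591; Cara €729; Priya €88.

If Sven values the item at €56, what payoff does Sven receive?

−€673

Highest bid: Sven at €774, so Sven wins.
Second-highest bid: Cara at €729 — that is the price the winner pays.
Sven's payoff = value − price = €56 − €729 = −€673.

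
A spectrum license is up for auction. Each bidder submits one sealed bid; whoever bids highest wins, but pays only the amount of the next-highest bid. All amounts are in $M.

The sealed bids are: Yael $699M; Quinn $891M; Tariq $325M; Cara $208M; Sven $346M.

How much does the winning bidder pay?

Highest bid: Quinn at $891M, so Quinn wins.
Second-highest bid: Yael at $699M — that is the price the winner pays.

$699M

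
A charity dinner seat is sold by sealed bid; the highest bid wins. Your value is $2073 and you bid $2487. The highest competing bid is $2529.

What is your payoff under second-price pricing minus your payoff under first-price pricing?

Your bid $2487 is below $2529, so you lose under either rule.
Payoff is $0 in both cases; difference = $0.

$0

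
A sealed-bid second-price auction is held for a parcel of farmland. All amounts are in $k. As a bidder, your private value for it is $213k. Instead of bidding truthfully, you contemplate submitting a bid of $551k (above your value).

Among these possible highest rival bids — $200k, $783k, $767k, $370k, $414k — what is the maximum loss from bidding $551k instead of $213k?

$201k

$200k: same outcome either way → loss $0k.
$783k: same outcome either way → loss $0k.
$767k: same outcome either way → loss $0k.
$370k: truthful gives $0k, deviation gives −$157k → loss $157k.
$414k: truthful gives $0k, deviation gives −$201k → loss $201k.
Maximum loss: $201k.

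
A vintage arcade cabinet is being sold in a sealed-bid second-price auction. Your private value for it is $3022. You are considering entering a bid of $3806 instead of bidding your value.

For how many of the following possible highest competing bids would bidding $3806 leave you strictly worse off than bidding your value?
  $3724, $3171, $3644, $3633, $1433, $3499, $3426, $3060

The deviation hurts exactly when the highest competing bid lies strictly between $3022 and $3806 — overbidding then wins at a price above your value.
$3724: inside the interval → strictly worse (loss $702).
$3171: inside the interval → strictly worse (loss $149).
$3644: inside the interval → strictly worse (loss $622).
$3633: inside the interval → strictly worse (loss $611).
$1433: below both → same outcome either way.
$3499: inside the interval → strictly worse (loss $477).
$3426: inside the interval → strictly worse (loss $404).
$3060: inside the interval → strictly worse (loss $38).
Count: 7.

7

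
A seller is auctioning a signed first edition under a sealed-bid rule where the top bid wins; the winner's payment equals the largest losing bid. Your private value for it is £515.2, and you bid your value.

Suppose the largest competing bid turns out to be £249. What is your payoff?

£266.2

Your bid £515.2 exceeds the highest competing bid £249, so you win.
In a second-price auction the winner pays the second-highest bid, £249.
Payoff = value − price = £515.2 − £249 = £266.2.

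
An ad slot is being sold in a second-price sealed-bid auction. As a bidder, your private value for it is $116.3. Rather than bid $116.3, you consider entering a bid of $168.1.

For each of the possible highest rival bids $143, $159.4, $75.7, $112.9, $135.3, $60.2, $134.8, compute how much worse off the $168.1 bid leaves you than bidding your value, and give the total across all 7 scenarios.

$107.3

The deviation costs you only when the competing bid falls strictly between $116.3 and $168.1; elsewhere both bids give the same outcome.
$143: truthful payoff $0, deviation payoff −$26.7 → loss $26.7.
$159.4: truthful payoff $0, deviation payoff −$43.1 → loss $43.1.
$75.7: outcomes coincide → loss $0.
$112.9: outcomes coincide → loss $0.
$135.3: truthful payoff $0, deviation payoff −$19 → loss $19.
$60.2: outcomes coincide → loss $0.
$134.8: truthful payoff $0, deviation payoff −$18.5 → loss $18.5.
Total loss = $26.7 + $43.1 + $19 + $18.5 = $107.3.
Because the price is fixed by the runner-up's bid, deviating from your value can only change a good outcome into a bad one — never the reverse.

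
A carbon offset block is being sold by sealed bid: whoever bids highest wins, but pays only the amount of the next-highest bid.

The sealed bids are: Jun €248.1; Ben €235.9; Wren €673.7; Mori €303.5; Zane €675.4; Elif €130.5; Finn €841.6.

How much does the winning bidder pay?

Highest bid: Finn at €841.6, so Finn wins.
Second-highest bid: Zane at €675.4 — that is the price the winner pays.

€675.4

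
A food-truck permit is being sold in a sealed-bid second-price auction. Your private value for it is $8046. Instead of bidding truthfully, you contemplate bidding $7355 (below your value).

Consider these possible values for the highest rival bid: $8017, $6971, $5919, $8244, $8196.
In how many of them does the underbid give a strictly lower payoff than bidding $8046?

1

The deviation hurts exactly when the highest competing bid lies strictly between $7355 and $8046 — underbidding then forfeits a profitable win.
$8017: inside the interval → strictly worse (loss $29).
$6971: below both → same outcome either way.
$5919: below both → same outcome either way.
$8244: above both → same outcome either way.
$8196: above both → same outcome either way.
Count: 1.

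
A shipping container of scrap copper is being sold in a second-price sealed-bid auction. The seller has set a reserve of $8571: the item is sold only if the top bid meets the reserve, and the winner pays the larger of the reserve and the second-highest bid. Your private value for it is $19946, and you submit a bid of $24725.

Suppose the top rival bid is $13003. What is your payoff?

Your bid $24725 is the highest and exceeds the reserve.
Price = max(second-highest bid, reserve) = max($13003, $8571) = $13003.
Payoff = $19946 − $13003 = $6943.

$6943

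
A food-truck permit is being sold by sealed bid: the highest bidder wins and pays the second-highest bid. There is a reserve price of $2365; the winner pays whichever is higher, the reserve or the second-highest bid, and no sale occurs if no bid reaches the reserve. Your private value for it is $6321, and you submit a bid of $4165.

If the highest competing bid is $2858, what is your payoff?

Your bid $4165 is the highest and exceeds the reserve.
Price = max(second-highest bid, reserve) = max($2858, $2365) = $2858.
Payoff = $6321 − $2858 = $3463.

$3463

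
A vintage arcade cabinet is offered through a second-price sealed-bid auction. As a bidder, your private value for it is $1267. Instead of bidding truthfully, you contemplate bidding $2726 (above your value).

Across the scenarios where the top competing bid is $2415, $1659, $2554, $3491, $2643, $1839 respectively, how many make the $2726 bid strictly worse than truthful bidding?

5

The deviation hurts exactly when the highest competing bid lies strictly between $1267 and $2726 — overbidding then wins at a price above your value.
$2415: inside the interval → strictly worse (loss $1148).
$1659: inside the interval → strictly worse (loss $392).
$2554: inside the interval → strictly worse (loss $1287).
$3491: above both → same outcome either way.
$2643: inside the interval → strictly worse (loss $1376).
$1839: inside the interval → strictly worse (loss $572).
Count: 5.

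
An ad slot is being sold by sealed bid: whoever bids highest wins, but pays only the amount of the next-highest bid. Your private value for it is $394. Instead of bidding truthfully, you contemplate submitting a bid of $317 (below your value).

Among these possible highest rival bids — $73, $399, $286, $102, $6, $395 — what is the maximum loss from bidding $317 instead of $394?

$0

$73: same outcome either way → loss $0.
$399: same outcome either way → loss $0.
$286: same outcome either way → loss $0.
$102: same outcome either way → loss $0.
$6: same outcome either way → loss $0.
$395: same outcome either way → loss $0.
Maximum loss: $0.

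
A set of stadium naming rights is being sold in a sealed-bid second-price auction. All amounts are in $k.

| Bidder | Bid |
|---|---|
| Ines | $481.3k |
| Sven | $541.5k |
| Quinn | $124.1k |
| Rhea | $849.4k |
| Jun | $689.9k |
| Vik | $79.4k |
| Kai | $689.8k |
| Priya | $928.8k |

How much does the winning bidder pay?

$849.4k

Highest bid: Priya at $928.8k, so Priya wins.
Second-highest bid: Rhea at $849.4k — that is the price the winner pays.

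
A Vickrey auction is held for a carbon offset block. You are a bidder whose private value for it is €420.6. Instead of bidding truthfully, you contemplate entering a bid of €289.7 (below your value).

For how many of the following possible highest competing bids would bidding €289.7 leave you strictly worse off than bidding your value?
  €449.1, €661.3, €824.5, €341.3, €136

1

The deviation hurts exactly when the highest competing bid lies strictly between €289.7 and €420.6 — underbidding then forfeits a profitable win.
€449.1: above both → same outcome either way.
€661.3: above both → same outcome either way.
€824.5: above both → same outcome either way.
€341.3: inside the interval → strictly worse (loss €79.3).
€136: below both → same outcome either way.
Count: 1.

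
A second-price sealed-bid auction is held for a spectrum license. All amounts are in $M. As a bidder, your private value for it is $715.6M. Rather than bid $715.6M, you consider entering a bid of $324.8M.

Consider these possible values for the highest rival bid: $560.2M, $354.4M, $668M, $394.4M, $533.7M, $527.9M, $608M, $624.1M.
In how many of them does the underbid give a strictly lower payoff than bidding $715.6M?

8

The deviation hurts exactly when the highest competing bid lies strictly between $324.8M and $715.6M — underbidding then forfeits a profitable win.
$560.2M: inside the interval → strictly worse (loss $155.4M).
$354.4M: inside the interval → strictly worse (loss $361.2M).
$668M: inside the interval → strictly worse (loss $47.6M).
$394.4M: inside the interval → strictly worse (loss $321.2M).
$533.7M: inside the interval → strictly worse (loss $181.9M).
$527.9M: inside the interval → strictly worse (loss $187.7M).
$608M: inside the interval → strictly worse (loss $107.6M).
$624.1M: inside the interval → strictly worse (loss $91.5M).
Count: 8.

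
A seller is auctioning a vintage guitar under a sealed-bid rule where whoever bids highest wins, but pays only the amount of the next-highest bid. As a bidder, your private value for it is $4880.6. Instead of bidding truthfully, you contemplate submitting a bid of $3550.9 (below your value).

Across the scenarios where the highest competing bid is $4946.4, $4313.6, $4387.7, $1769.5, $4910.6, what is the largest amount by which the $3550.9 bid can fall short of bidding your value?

$4946.4: same outcome either way → loss $0.
$4313.6: truthful gives $567, deviation gives $0 → loss $567.
$4387.7: truthful gives $492.9, deviation gives $0 → loss $492.9.
$1769.5: same outcome either way → loss $0.
$4910.6: same outcome either way → loss $0.
Maximum loss: $567.

$567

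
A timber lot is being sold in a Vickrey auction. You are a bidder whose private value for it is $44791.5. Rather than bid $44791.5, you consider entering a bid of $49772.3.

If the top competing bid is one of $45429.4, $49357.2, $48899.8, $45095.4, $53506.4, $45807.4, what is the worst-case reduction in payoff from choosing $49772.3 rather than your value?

$45429.4: truthful gives $0, deviation gives −$637.9 → loss $637.9.
$49357.2: truthful gives $0, deviation gives −$4565.7 → loss $4565.7.
$48899.8: truthful gives $0, deviation gives −$4108.3 → loss $4108.3.
$45095.4: truthful gives $0, deviation gives −$303.9 → loss $303.9.
$53506.4: same outcome either way → loss $0.
$45807.4: truthful gives $0, deviation gives −$1015.9 → loss $1015.9.
Maximum loss: $4565.7.

$4565.7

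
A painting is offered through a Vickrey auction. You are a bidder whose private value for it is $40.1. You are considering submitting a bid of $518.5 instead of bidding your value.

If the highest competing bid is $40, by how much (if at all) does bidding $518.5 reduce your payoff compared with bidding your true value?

Bidding your value $40.1: you win (since $40.1 > $40) and pay $40. Payoff $0.1.
Bidding $518.5: you win and pay $40. Payoff $40.1 − $40 = $0.1.
Difference = $0.1 − $0.1 = $0; both bids lead to the same outcome because the competing bid is below both your value and your alternative bid.
Because the price is fixed by the runner-up's bid, deviating from your value can only change a good outcome into a bad one — never the reverse.

$0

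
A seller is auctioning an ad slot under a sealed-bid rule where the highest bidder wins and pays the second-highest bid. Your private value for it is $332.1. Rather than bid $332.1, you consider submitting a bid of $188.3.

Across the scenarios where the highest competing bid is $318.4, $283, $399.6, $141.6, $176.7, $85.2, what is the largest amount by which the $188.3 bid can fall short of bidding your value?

$318.4: truthful gives $13.7, deviation gives $0 → loss $13.7.
$283: truthful gives $49.1, deviation gives $0 → loss $49.1.
$399.6: same outcome either way → loss $0.
$141.6: same outcome either way → loss $0.
$176.7: same outcome either way → loss $0.
$85.2: same outcome either way → loss $0.
Maximum loss: $49.1.

$49.1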